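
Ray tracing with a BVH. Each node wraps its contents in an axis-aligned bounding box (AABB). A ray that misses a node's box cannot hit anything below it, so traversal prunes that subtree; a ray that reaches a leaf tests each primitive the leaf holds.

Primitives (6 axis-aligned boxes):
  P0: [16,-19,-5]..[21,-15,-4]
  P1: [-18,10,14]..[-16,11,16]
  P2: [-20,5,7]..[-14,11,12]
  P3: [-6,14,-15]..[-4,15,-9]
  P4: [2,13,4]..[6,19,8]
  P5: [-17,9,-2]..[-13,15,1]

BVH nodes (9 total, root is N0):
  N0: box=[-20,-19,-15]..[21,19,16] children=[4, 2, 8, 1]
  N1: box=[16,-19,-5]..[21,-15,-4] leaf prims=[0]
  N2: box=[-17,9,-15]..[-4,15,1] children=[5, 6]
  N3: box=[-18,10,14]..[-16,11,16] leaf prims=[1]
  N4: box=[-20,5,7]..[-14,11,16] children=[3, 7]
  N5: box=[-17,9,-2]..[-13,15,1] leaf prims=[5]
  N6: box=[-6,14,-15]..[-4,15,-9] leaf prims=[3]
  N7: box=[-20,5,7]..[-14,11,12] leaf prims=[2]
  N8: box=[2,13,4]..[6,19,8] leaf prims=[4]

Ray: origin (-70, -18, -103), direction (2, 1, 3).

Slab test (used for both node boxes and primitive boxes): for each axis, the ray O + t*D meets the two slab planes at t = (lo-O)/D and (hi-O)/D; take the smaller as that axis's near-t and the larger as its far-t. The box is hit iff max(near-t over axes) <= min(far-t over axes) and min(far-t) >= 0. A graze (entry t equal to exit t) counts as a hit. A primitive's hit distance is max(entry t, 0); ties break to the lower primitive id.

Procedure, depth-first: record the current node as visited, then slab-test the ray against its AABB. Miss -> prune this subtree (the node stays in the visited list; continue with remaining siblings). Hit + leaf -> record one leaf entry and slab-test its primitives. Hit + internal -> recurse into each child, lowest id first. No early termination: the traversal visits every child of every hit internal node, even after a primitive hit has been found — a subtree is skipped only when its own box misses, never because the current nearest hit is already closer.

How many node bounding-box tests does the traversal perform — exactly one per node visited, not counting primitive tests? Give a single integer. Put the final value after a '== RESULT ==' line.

Walk:
N0 x:[25,91/2] y:[-1,37] z:[88/3,119/3] -> hit [88/3,37], descend [1, 2, 4, 8]
  N1 x:[43,91/2] y:[-1,3] z:[98/3,33] -> miss, prune
  N2 x:[53/2,33] y:[27,33] z:[88/3,104/3] -> hit [88/3,33], descend [5, 6]
    N5 x:[53/2,57/2] y:[27,33] z:[101/3,104/3] -> miss, prune
    N6 x:[32,33] y:[32,33] z:[88/3,94/3] -> miss, prune
  N4 x:[25,28] y:[23,29] z:[110/3,119/3] -> miss, prune
  N8 x:[36,38] y:[31,37] z:[107/3,37] -> hit [36,37] leaf, test {P4@t=36}

order=[0, 1, 2, 5, 6, 4, 8]  |boxes|=7  |leaves|=1  hit=P4

== RESULT ==
7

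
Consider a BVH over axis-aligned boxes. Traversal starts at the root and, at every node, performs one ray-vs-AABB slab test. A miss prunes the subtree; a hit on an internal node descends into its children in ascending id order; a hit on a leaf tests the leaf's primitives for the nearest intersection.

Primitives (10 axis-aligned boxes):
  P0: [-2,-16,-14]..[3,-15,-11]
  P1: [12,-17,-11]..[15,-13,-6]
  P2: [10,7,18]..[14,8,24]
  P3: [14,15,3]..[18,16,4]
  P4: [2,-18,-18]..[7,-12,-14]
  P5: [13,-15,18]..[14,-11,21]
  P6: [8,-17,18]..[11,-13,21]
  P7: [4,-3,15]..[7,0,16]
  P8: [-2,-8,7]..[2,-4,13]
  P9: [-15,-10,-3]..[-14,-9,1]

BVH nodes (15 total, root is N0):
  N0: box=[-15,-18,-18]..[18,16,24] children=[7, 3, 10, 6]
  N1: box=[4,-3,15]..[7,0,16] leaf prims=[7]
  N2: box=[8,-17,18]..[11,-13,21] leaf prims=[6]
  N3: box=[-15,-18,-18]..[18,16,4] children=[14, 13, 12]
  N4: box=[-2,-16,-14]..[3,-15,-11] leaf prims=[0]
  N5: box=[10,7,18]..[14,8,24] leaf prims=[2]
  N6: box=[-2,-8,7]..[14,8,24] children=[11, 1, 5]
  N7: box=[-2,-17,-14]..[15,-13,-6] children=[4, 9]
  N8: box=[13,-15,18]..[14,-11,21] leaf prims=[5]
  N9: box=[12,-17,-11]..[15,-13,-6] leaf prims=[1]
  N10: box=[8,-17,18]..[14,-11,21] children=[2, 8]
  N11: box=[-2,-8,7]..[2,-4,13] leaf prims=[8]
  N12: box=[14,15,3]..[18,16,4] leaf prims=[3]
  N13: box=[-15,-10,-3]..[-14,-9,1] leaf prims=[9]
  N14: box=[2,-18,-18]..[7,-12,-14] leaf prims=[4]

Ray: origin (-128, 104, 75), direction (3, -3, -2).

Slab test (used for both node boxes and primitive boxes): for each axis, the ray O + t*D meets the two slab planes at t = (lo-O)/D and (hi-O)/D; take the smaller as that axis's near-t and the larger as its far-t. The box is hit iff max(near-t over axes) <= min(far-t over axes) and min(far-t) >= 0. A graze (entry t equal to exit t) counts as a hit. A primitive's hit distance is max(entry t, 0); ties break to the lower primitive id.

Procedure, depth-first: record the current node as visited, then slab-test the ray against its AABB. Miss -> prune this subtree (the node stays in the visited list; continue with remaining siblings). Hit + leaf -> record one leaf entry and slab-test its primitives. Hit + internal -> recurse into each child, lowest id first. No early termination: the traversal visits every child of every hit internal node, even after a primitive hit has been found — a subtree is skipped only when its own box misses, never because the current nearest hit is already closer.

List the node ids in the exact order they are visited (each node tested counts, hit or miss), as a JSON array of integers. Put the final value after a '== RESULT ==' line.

Trace the traversal:
N0 x:[113/3,146/3] y:[88/3,122/3] z:[51/2,93/2] -> hit [113/3,122/3], descend [3, 6, 7, 10]
  N3 x:[113/3,146/3] y:[88/3,122/3] z:[71/2,93/2] -> hit [113/3,122/3], descend [12, 13, 14]
    N12 x:[142/3,146/3] y:[88/3,89/3] z:[71/2,36] -> miss, prune
    N13 x:[113/3,38] y:[113/3,38] z:[37,39] -> hit [113/3,38] leaf, test {P9@t=113/3}
    N14 x:[130/3,45] y:[116/3,122/3] z:[89/2,93/2] -> miss, prune
  N6 x:[42,142/3] y:[32,112/3] z:[51/2,34] -> miss, prune
  N7 x:[42,143/3] y:[39,121/3] z:[81/2,89/2] -> miss, prune
  N10 x:[136/3,142/3] y:[115/3,121/3] z:[27,57/2] -> miss, prune

8 AABB tests over nodes [0, 3, 12, 13, 14, 6, 7, 10]; 1 leaf entered; closest P9.

== RESULT ==
[0, 3, 12, 13, 14, 6, 7, 10]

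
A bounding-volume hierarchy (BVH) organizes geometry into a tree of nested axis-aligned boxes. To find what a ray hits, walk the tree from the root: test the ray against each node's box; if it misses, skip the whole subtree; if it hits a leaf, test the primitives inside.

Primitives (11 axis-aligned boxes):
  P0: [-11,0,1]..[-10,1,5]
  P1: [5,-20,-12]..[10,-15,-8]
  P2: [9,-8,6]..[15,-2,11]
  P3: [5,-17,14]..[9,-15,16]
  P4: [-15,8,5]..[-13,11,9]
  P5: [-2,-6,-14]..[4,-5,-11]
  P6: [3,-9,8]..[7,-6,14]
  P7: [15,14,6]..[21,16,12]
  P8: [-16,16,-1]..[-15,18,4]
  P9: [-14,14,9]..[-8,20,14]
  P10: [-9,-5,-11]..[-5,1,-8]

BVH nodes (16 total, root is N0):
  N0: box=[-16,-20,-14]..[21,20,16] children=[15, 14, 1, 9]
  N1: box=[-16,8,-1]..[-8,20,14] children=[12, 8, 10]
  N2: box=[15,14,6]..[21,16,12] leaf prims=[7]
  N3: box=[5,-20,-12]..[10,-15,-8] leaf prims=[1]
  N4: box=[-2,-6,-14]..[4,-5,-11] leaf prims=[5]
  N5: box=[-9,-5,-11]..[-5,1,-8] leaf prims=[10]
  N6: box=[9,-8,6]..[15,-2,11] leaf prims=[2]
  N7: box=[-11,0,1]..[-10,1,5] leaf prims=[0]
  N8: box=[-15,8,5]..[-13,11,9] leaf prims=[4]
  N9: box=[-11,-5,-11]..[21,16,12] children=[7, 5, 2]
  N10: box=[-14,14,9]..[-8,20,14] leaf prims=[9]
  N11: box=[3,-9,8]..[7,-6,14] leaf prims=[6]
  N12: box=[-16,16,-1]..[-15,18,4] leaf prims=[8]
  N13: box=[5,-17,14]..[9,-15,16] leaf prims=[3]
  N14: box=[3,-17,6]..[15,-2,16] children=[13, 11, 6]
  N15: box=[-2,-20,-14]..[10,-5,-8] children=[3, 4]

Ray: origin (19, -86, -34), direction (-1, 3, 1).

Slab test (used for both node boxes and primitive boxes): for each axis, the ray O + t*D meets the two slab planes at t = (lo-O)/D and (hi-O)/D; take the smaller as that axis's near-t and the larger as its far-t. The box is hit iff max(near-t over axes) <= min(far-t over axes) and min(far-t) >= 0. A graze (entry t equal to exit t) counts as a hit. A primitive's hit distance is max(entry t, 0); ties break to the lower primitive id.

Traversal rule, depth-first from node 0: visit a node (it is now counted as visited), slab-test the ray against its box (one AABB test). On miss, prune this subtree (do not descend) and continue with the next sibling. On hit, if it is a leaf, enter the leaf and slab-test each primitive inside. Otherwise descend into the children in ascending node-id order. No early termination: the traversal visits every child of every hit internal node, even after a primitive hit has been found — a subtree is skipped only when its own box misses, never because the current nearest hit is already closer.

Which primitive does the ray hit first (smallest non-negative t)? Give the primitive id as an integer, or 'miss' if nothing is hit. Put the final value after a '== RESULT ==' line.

Traverse from the root:
N0 x:[-2,35] y:[22,106/3] z:[20,50] -> hit [22,35], descend [1, 9, 14, 15]
  N1 x:[27,35] y:[94/3,106/3] z:[33,48] -> hit [33,35], descend [8, 10, 12]
    N8 x:[32,34] y:[94/3,97/3] z:[39,43] -> miss, prune
    N10 x:[27,33] y:[100/3,106/3] z:[43,48] -> miss, prune
    N12 x:[34,35] y:[34,104/3] z:[33,38] -> hit [34,104/3] leaf, test {P8@t=34}
  N9 x:[-2,30] y:[27,34] z:[23,46] -> hit [27,30], descend [2, 5, 7]
    N2 x:[-2,4] y:[100/3,34] z:[40,46] -> miss, prune
    N5 x:[24,28] y:[27,29] z:[23,26] -> miss, prune
    N7 x:[29,30] y:[86/3,29] z:[35,39] -> miss, prune
  N14 x:[4,16] y:[23,28] z:[40,50] -> miss, prune
  N15 x:[9,21] y:[22,27] z:[20,26] -> miss, prune

Summary -> nodes [0, 1, 8, 10, 12, 9, 2, 5, 7, 14, 15]; box-tests=11; leaf-entries=1; first=P8

== RESULT ==
8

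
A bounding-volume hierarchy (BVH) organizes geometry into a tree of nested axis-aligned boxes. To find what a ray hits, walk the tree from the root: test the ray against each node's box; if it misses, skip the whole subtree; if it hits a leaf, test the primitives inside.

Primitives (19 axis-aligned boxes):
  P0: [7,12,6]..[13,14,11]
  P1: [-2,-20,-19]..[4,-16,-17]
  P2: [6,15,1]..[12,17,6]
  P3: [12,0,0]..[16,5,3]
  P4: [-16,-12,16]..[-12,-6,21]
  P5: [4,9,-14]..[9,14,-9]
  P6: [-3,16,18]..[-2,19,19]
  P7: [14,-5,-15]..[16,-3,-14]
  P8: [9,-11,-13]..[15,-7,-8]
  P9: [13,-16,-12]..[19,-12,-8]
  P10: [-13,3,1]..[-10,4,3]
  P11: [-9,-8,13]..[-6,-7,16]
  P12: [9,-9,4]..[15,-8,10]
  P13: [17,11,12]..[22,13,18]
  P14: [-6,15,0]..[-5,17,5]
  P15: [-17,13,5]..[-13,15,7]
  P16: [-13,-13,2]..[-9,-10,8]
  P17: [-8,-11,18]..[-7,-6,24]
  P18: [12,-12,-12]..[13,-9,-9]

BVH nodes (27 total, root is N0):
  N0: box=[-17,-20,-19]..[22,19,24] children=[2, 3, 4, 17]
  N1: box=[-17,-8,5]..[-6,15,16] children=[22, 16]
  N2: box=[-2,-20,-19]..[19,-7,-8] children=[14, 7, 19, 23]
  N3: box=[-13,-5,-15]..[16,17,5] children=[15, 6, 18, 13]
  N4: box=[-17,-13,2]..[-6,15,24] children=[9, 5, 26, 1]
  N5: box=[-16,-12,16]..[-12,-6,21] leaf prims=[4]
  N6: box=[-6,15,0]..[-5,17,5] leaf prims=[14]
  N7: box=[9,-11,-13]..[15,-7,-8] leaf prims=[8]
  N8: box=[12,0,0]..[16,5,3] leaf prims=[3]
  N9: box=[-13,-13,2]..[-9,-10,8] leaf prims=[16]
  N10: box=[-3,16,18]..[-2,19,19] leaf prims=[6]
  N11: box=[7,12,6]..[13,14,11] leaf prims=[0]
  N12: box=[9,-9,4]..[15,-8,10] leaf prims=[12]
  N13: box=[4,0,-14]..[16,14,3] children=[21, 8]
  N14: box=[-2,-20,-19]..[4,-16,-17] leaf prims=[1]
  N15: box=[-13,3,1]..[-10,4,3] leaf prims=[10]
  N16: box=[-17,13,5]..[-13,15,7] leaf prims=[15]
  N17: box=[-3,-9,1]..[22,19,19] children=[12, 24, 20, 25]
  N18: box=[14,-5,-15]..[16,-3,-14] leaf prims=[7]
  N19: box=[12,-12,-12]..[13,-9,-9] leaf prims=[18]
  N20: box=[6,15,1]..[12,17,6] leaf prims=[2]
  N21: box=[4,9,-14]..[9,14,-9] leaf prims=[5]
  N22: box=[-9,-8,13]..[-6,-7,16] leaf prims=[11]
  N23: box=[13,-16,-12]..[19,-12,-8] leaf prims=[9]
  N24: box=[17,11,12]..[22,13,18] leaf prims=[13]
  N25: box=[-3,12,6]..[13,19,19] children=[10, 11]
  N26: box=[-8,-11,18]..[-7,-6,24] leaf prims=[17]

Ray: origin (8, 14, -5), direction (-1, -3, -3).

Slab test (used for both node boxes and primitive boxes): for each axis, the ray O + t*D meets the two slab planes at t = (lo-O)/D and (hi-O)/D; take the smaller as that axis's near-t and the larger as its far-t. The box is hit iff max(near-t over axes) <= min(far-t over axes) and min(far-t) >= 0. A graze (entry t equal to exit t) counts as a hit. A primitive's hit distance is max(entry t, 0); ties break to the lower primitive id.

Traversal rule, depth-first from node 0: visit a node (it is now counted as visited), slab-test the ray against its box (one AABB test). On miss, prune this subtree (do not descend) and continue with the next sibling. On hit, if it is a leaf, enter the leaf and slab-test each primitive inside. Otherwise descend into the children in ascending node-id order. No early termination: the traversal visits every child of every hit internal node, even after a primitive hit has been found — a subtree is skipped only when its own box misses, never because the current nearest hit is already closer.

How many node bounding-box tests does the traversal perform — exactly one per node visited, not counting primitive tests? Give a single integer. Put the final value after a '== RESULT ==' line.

Walk:
N0 x:[-14,25] y:[-5/3,34/3] z:[-29/3,14/3] -> hit [-5/3,14/3], descend [2, 3, 4, 17]
  N2 x:[-11,10] y:[7,34/3] z:[1,14/3] -> miss, prune
  N3 x:[-8,21] y:[-1,19/3] z:[-10/3,10/3] -> hit [-1,10/3], descend [6, 13, 15, 18]
    N6 x:[13,14] y:[-1,-1/3] z:[-10/3,-5/3] -> miss, prune
    N13 x:[-8,4] y:[0,14/3] z:[-8/3,3] -> hit [0,3], descend [8, 21]
      N8 x:[-8,-4] y:[3,14/3] z:[-8/3,-5/3] -> miss, prune
      N21 x:[-1,4] y:[0,5/3] z:[4/3,3] -> hit [4/3,5/3] leaf, test {P5@t=4/3}
    N15 x:[18,21] y:[10/3,11/3] z:[-8/3,-2] -> miss, prune
    N18 x:[-8,-6] y:[17/3,19/3] z:[3,10/3] -> miss, prune
  N4 x:[14,25] y:[-1/3,9] z:[-29/3,-7/3] -> miss, prune
  N17 x:[-14,11] y:[-5/3,23/3] z:[-8,-2] -> miss, prune

11 AABB tests over nodes [0, 2, 3, 6, 13, 8, 21, 15, 18, 4, 17]; 1 leaf entered; closest P5.

== RESULT ==
11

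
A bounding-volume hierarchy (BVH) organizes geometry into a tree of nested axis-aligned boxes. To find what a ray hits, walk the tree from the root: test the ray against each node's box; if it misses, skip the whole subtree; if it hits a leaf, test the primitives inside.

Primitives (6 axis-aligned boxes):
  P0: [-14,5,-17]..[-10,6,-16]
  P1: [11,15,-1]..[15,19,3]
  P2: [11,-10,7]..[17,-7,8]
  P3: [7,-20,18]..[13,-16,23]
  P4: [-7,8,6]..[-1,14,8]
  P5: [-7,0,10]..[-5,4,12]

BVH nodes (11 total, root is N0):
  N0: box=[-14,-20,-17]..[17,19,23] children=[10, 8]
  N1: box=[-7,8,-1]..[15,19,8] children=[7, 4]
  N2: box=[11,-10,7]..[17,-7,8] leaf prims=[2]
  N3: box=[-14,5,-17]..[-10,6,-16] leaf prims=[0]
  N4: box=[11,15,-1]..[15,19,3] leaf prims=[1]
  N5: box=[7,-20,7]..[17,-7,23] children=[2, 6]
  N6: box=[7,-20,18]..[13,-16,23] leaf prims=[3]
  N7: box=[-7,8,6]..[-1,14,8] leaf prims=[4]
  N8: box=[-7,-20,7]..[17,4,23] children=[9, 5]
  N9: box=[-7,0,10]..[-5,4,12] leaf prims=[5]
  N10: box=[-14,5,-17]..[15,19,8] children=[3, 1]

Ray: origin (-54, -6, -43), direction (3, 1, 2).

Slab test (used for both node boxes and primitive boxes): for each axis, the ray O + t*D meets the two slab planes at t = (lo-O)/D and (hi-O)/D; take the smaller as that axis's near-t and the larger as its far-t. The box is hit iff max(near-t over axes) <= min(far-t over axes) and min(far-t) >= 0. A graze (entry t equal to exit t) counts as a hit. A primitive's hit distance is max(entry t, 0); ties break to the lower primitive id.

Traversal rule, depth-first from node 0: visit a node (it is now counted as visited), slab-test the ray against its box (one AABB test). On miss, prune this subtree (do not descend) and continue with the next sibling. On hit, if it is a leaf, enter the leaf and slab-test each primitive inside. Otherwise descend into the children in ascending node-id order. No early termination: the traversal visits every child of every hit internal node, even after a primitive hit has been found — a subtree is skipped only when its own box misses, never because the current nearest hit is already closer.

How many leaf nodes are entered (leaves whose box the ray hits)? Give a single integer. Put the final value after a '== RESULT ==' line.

Traverse from the root:
N0 x:[40/3,71/3] y:[-14,25] z:[13,33] -> hit [40/3,71/3], descend [8, 10]
  N8 x:[47/3,71/3] y:[-14,10] z:[25,33] -> miss, prune
  N10 x:[40/3,23] y:[11,25] z:[13,51/2] -> hit [40/3,23], descend [1, 3]
    N1 x:[47/3,23] y:[14,25] z:[21,51/2] -> hit [21,23], descend [4, 7]
      N4 x:[65/3,23] y:[21,25] z:[21,23] -> hit [65/3,23] leaf, test {P1@t=65/3}
      N7 x:[47/3,53/3] y:[14,20] z:[49/2,51/2] -> miss, prune
    N3 x:[40/3,44/3] y:[11,12] z:[13,27/2] -> miss, prune

order=[0, 8, 10, 1, 4, 7, 3]  |boxes|=7  |leaves|=1  hit=P1

== RESULT ==
1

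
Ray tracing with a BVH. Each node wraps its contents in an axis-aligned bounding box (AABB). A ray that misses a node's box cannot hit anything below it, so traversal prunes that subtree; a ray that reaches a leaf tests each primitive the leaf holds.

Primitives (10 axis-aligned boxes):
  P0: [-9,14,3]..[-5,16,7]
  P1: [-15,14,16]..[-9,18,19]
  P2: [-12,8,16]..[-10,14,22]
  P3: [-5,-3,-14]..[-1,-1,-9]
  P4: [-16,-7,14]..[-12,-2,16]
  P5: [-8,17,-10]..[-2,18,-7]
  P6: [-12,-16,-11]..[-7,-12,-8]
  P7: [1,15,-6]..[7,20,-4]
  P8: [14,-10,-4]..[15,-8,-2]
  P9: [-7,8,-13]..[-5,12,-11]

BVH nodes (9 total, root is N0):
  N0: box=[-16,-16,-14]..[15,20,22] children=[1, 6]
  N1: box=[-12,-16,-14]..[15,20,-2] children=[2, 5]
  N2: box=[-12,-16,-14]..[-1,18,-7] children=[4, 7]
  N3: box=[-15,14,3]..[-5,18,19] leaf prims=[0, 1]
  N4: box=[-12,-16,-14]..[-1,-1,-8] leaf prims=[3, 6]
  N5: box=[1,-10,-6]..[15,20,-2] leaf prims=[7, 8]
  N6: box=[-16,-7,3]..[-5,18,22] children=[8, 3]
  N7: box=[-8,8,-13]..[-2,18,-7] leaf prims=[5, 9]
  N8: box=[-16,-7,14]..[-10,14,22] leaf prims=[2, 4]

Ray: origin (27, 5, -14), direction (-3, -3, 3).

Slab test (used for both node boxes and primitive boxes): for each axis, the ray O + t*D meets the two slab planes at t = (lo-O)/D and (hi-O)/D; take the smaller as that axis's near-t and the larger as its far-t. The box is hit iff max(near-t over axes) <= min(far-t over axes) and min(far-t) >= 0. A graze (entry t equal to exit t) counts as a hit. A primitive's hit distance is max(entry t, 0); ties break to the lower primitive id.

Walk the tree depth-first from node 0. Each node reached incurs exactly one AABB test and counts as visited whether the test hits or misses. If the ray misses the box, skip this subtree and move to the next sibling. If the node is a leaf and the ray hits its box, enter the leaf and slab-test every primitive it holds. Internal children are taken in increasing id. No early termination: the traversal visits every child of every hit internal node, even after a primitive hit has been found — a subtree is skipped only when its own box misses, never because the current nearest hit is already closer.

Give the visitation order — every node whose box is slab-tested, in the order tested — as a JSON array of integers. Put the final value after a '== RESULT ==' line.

Walk:
N0 x:[4,43/3] y:[-5,7] z:[0,12] -> hit [4,7], descend [1, 6]
  N1 x:[4,13] y:[-5,7] z:[0,4] -> hit [4,4], descend [2, 5]
    N2 x:[28/3,13] y:[-13/3,7] z:[0,7/3] -> miss, prune
    N5 x:[4,26/3] y:[-5,5] z:[8/3,4] -> hit [4,4] leaf, test {P7(miss), P8(miss)}
  N6 x:[32/3,43/3] y:[-13/3,4] z:[17/3,12] -> miss, prune

Summary -> nodes [0, 1, 2, 5, 6]; box-tests=5; leaf-entries=1; first=miss

== RESULT ==
[0, 1, 2, 5, 6]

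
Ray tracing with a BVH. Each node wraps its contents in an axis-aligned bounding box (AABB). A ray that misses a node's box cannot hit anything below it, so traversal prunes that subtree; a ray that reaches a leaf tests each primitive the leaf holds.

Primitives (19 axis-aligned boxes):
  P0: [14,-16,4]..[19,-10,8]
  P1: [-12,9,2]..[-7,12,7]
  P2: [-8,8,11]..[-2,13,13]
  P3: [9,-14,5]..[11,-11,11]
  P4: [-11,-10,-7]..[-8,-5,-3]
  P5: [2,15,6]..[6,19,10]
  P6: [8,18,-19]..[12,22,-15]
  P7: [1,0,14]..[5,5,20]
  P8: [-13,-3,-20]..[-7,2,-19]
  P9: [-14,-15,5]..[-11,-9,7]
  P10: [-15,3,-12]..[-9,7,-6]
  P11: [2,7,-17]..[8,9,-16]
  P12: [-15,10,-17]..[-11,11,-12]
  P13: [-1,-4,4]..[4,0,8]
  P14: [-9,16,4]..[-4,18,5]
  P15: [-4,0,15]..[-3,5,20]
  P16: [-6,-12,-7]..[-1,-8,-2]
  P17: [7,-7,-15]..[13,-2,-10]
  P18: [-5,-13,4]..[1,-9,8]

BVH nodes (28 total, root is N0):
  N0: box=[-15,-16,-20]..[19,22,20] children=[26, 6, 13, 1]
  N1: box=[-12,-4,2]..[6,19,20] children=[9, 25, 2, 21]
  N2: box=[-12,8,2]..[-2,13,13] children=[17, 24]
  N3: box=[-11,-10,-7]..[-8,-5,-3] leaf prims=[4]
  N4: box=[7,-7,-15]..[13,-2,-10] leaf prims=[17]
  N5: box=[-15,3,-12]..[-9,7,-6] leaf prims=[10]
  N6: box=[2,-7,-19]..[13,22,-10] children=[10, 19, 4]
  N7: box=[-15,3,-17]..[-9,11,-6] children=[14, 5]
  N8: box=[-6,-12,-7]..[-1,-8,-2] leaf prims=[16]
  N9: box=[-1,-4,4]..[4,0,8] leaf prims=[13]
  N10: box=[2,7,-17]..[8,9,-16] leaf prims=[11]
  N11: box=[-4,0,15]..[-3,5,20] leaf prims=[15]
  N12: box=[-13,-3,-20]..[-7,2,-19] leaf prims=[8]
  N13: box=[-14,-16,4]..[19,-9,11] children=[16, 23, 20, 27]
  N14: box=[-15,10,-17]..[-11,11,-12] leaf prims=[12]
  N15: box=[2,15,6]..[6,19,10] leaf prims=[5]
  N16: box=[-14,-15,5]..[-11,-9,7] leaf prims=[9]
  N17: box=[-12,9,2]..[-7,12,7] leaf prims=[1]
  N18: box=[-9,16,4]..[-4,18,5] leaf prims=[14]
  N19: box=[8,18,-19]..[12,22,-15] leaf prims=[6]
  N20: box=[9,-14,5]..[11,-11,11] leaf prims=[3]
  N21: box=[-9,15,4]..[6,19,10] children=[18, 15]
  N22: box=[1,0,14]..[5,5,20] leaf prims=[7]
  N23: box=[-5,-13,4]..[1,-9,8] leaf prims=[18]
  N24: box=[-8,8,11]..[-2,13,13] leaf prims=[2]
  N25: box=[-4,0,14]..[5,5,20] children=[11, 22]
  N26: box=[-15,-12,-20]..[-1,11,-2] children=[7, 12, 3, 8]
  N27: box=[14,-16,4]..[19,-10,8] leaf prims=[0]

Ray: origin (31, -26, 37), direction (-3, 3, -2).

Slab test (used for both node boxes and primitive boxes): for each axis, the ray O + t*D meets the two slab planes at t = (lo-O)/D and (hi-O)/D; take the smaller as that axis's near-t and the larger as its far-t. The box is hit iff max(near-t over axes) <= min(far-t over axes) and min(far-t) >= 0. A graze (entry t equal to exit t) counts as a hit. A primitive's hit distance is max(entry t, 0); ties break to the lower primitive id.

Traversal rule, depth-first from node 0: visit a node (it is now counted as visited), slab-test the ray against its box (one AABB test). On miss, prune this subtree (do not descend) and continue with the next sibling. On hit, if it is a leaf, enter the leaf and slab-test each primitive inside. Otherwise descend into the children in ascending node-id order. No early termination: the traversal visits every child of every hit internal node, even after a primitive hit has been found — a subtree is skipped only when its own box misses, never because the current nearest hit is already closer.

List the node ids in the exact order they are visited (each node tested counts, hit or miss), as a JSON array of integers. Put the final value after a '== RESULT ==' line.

Walk:
N0 x:[4,46/3] y:[10/3,16] z:[17/2,57/2] -> hit [17/2,46/3], descend [1, 6, 13, 26]
  N1 x:[25/3,43/3] y:[22/3,15] z:[17/2,35/2] -> hit [17/2,43/3], descend [2, 9, 21, 25]
    N2 x:[11,43/3] y:[34/3,13] z:[12,35/2] -> hit [12,13], descend [17, 24]
      N17 x:[38/3,43/3] y:[35/3,38/3] z:[15,35/2] -> miss, prune
      N24 x:[11,13] y:[34/3,13] z:[12,13] -> hit [12,13] leaf, test {P2@t=12}
    N9 x:[9,32/3] y:[22/3,26/3] z:[29/2,33/2] -> miss, prune
    N21 x:[25/3,40/3] y:[41/3,15] z:[27/2,33/2] -> miss, prune
    N25 x:[26/3,35/3] y:[26/3,31/3] z:[17/2,23/2] -> hit [26/3,31/3], descend [11, 22]
      N11 x:[34/3,35/3] y:[26/3,31/3] z:[17/2,11] -> miss, prune
      N22 x:[26/3,10] y:[26/3,31/3] z:[17/2,23/2] -> hit [26/3,10] leaf, test {P7@t=26/3}
  N6 x:[6,29/3] y:[19/3,16] z:[47/2,28] -> miss, prune
  N13 x:[4,15] y:[10/3,17/3] z:[13,33/2] -> miss, prune
  N26 x:[32/3,46/3] y:[14/3,37/3] z:[39/2,57/2] -> miss, prune

Summary -> nodes [0, 1, 2, 17, 24, 9, 21, 25, 11, 22, 6, 13, 26]; box-tests=13; leaf-entries=2; first=P7

== RESULT ==
[0, 1, 2, 17, 24, 9, 21, 25, 11, 22, 6, 13, 26]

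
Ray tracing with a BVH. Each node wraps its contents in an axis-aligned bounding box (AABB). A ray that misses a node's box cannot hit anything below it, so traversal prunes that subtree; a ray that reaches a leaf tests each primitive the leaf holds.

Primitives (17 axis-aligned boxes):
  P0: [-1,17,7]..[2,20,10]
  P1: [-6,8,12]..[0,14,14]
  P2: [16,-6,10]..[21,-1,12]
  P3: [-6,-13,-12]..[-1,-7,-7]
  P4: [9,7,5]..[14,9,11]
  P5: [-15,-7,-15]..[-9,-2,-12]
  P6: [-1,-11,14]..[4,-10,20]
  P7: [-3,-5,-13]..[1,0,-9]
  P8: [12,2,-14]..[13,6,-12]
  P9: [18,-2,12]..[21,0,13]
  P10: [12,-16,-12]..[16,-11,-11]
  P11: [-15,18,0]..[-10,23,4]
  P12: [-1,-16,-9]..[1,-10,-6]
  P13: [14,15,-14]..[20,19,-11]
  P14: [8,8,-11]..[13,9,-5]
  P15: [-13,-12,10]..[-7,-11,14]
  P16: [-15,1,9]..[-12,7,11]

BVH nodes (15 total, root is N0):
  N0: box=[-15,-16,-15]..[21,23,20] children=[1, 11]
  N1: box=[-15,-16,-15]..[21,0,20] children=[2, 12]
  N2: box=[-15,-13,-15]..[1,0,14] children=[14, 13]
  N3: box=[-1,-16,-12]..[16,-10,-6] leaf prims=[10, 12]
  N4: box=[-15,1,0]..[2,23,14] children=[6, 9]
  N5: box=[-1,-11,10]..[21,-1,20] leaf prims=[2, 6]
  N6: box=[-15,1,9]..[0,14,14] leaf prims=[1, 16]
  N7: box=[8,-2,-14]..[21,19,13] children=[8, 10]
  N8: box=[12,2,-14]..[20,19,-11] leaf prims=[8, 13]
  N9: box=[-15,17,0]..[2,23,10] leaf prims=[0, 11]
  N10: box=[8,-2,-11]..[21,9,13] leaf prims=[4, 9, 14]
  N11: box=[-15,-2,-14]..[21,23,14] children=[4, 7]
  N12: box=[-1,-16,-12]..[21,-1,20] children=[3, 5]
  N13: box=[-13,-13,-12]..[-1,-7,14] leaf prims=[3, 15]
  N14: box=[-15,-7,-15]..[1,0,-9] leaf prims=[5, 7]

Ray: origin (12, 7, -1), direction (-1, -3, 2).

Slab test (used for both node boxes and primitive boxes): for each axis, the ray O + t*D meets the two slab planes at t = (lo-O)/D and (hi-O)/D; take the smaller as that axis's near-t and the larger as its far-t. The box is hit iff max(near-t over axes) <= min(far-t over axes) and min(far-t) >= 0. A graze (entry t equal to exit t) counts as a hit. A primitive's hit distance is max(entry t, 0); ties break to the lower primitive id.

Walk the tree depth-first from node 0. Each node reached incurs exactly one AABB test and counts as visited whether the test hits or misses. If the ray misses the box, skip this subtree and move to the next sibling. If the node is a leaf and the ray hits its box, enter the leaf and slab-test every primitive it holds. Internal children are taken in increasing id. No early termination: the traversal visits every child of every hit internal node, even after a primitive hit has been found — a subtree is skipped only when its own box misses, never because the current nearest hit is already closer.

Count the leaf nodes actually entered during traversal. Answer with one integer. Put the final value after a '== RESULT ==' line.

Traverse from the root:
N0 x:[-9,27] y:[-16/3,23/3] z:[-7,21/2] -> hit [-16/3,23/3], descend [1, 11]
  N1 x:[-9,27] y:[7/3,23/3] z:[-7,21/2] -> hit [7/3,23/3], descend [2, 12]
    N2 x:[11,27] y:[7/3,20/3] z:[-7,15/2] -> miss, prune
    N12 x:[-9,13] y:[8/3,23/3] z:[-11/2,21/2] -> hit [8/3,23/3], descend [3, 5]
      N3 x:[-4,13] y:[17/3,23/3] z:[-11/2,-5/2] -> miss, prune
      N5 x:[-9,13] y:[8/3,6] z:[11/2,21/2] -> hit [11/2,6] leaf, test {P2(miss), P6(miss)}
  N11 x:[-9,27] y:[-16/3,3] z:[-13/2,15/2] -> hit [-16/3,3], descend [4, 7]
    N4 x:[10,27] y:[-16/3,2] z:[1/2,15/2] -> miss, prune
    N7 x:[-9,4] y:[-4,3] z:[-13/2,7] -> hit [-4,3], descend [8, 10]
      N8 x:[-8,0] y:[-4,5/3] z:[-13/2,-5] -> miss, prune
      N10 x:[-9,4] y:[-2/3,3] z:[-5,7] -> hit [-2/3,3] leaf, test {P4(miss), P9(miss), P14(miss)}

order=[0, 1, 2, 12, 3, 5, 11, 4, 7, 8, 10]  |boxes|=11  |leaves|=2  hit=miss

== RESULT ==
2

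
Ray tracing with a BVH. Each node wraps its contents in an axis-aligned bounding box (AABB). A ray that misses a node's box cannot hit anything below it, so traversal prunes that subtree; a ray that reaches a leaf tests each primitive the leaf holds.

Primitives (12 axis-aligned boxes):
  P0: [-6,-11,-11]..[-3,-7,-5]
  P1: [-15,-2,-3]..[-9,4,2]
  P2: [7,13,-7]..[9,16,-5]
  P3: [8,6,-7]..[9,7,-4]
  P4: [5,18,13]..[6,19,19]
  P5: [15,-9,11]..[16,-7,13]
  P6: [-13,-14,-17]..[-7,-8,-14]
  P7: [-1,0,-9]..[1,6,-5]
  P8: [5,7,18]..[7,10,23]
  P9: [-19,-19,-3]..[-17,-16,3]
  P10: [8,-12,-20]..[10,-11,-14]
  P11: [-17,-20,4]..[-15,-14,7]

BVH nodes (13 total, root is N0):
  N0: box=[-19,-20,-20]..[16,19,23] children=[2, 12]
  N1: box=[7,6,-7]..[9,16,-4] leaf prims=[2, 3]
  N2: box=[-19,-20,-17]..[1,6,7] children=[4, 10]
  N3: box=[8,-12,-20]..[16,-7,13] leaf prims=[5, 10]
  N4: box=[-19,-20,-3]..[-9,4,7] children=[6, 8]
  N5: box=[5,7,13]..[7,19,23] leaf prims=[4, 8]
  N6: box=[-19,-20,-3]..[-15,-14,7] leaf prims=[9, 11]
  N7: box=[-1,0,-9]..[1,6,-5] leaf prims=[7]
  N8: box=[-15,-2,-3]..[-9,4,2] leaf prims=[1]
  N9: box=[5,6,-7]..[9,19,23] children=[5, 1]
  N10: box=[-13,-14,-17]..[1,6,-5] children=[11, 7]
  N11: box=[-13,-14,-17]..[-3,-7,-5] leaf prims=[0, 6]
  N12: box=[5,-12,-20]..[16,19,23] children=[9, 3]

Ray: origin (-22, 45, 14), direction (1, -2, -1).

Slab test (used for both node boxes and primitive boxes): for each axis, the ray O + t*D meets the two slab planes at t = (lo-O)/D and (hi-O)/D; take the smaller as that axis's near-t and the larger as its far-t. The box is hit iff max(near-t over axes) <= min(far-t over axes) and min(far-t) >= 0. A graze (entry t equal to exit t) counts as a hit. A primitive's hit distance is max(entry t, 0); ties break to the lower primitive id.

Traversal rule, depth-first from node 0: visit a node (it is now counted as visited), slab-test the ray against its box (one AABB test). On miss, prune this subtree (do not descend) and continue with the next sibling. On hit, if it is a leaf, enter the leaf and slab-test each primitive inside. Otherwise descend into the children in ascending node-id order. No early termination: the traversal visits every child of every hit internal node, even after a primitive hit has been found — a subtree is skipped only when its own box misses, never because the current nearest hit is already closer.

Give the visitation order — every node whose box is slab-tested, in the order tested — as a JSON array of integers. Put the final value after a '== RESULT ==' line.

Walk:
N0 x:[3,38] y:[13,65/2] z:[-9,34] -> hit [13,65/2], descend [2, 12]
  N2 x:[3,23] y:[39/2,65/2] z:[7,31] -> hit [39/2,23], descend [4, 10]
    N4 x:[3,13] y:[41/2,65/2] z:[7,17] -> miss, prune
    N10 x:[9,23] y:[39/2,59/2] z:[19,31] -> hit [39/2,23], descend [7, 11]
      N7 x:[21,23] y:[39/2,45/2] z:[19,23] -> hit [21,45/2] leaf, test {P7@t=21}
      N11 x:[9,19] y:[26,59/2] z:[19,31] -> miss, prune
  N12 x:[27,38] y:[13,57/2] z:[-9,34] -> hit [27,57/2], descend [3, 9]
    N3 x:[30,38] y:[26,57/2] z:[1,34] -> miss, prune
    N9 x:[27,31] y:[13,39/2] z:[-9,21] -> miss, prune

Summary -> nodes [0, 2, 4, 10, 7, 11, 12, 3, 9]; box-tests=9; leaf-entries=1; first=P7

== RESULT ==
[0, 2, 4, 10, 7, 11, 12, 3, 9]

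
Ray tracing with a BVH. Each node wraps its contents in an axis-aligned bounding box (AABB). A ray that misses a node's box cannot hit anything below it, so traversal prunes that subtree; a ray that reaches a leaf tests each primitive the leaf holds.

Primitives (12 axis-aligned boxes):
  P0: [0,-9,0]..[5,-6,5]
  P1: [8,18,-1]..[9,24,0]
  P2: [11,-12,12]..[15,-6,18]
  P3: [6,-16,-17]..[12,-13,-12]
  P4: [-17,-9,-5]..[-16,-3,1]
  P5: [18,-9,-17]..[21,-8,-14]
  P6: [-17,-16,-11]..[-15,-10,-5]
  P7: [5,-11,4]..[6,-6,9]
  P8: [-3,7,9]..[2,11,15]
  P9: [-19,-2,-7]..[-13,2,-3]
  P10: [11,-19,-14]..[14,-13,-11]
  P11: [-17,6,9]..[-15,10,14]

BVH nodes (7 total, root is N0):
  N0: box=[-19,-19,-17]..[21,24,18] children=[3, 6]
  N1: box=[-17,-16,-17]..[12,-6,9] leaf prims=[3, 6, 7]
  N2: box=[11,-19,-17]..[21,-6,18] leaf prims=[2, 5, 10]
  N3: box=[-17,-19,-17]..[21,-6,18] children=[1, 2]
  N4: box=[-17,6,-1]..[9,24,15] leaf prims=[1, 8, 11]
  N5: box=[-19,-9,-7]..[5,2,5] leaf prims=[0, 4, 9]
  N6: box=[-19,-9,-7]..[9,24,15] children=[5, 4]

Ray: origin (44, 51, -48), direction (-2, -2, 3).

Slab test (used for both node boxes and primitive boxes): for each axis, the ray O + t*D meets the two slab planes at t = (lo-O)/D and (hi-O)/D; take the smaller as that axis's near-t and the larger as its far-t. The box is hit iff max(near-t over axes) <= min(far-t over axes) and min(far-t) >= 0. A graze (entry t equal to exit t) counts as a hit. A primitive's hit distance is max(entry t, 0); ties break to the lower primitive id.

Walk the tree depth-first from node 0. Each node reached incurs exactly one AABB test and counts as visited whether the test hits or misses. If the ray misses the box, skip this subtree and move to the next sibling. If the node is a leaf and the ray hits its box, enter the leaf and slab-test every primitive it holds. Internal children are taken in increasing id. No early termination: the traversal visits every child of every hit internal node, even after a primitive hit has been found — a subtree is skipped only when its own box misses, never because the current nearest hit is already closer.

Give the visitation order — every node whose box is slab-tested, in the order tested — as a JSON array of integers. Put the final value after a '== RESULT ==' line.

Traverse from the root:
N0 x:[23/2,63/2] y:[27/2,35] z:[31/3,22] -> hit [27/2,22], descend [3, 6]
  N3 x:[23/2,61/2] y:[57/2,35] z:[31/3,22] -> miss, prune
  N6 x:[35/2,63/2] y:[27/2,30] z:[41/3,21] -> hit [35/2,21], descend [4, 5]
    N4 x:[35/2,61/2] y:[27/2,45/2] z:[47/3,21] -> hit [35/2,21] leaf, test {P1(miss), P8@t=21, P11(miss)}
    N5 x:[39/2,63/2] y:[49/2,30] z:[41/3,53/3] -> miss, prune

Summary -> nodes [0, 3, 6, 4, 5]; box-tests=5; leaf-entries=1; first=P8

== RESULT ==
[0, 3, 6, 4, 5]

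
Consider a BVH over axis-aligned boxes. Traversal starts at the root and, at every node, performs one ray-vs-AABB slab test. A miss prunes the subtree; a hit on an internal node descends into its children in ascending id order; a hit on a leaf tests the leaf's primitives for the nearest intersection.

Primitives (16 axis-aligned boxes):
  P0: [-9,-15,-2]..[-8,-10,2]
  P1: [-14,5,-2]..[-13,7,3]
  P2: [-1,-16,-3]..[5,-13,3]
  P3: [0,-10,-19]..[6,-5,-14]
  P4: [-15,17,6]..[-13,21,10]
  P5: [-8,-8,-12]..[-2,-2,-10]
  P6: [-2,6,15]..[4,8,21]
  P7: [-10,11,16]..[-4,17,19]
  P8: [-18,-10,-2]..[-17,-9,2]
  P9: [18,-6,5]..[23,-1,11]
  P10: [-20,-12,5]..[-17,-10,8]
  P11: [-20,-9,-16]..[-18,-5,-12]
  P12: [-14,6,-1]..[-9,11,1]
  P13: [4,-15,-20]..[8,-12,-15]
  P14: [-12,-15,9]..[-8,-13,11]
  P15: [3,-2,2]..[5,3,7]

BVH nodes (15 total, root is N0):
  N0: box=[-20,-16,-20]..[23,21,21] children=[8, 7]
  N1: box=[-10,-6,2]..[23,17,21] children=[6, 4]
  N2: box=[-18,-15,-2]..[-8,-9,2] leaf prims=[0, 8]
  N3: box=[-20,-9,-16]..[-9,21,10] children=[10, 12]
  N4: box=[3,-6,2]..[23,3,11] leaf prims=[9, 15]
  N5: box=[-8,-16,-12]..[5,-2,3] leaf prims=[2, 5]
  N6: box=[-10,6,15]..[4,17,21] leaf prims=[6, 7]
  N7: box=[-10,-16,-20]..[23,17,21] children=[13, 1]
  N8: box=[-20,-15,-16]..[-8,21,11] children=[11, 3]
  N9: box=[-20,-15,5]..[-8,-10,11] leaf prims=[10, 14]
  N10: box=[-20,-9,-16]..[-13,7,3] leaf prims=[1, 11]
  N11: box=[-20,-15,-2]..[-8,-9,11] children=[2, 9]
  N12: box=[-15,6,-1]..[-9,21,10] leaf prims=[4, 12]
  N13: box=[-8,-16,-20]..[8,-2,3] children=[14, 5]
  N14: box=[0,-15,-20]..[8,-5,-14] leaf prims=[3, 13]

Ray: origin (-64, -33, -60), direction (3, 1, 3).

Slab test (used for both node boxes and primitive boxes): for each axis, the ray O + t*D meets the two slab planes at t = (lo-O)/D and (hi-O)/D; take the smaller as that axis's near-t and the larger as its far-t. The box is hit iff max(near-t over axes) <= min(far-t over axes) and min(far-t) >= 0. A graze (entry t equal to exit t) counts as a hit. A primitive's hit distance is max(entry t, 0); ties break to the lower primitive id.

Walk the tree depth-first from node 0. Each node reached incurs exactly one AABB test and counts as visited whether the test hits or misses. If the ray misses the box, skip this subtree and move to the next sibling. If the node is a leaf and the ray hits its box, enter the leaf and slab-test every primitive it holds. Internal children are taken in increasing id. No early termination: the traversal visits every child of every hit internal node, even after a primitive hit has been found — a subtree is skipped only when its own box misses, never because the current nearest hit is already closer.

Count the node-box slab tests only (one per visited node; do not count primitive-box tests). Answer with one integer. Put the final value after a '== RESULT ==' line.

Walk:
N0 x:[44/3,29] y:[17,54] z:[40/3,27] -> hit [17,27], descend [7, 8]
  N7 x:[18,29] y:[17,50] z:[40/3,27] -> hit [18,27], descend [1, 13]
    N1 x:[18,29] y:[27,50] z:[62/3,27] -> hit [27,27], descend [4, 6]
      N4 x:[67/3,29] y:[27,36] z:[62/3,71/3] -> miss, prune
      N6 x:[18,68/3] y:[39,50] z:[25,27] -> miss, prune
    N13 x:[56/3,24] y:[17,31] z:[40/3,21] -> hit [56/3,21], descend [5, 14]
      N5 x:[56/3,23] y:[17,31] z:[16,21] -> hit [56/3,21] leaf, test {P2(miss), P5(miss)}
      N14 x:[64/3,24] y:[18,28] z:[40/3,46/3] -> miss, prune
  N8 x:[44/3,56/3] y:[18,54] z:[44/3,71/3] -> hit [18,56/3], descend [3, 11]
    N3 x:[44/3,55/3] y:[24,54] z:[44/3,70/3] -> miss, prune
    N11 x:[44/3,56/3] y:[18,24] z:[58/3,71/3] -> miss, prune

order=[0, 7, 1, 4, 6, 13, 5, 14, 8, 3, 11]  |boxes|=11  |leaves|=1  hit=miss

== RESULT ==
11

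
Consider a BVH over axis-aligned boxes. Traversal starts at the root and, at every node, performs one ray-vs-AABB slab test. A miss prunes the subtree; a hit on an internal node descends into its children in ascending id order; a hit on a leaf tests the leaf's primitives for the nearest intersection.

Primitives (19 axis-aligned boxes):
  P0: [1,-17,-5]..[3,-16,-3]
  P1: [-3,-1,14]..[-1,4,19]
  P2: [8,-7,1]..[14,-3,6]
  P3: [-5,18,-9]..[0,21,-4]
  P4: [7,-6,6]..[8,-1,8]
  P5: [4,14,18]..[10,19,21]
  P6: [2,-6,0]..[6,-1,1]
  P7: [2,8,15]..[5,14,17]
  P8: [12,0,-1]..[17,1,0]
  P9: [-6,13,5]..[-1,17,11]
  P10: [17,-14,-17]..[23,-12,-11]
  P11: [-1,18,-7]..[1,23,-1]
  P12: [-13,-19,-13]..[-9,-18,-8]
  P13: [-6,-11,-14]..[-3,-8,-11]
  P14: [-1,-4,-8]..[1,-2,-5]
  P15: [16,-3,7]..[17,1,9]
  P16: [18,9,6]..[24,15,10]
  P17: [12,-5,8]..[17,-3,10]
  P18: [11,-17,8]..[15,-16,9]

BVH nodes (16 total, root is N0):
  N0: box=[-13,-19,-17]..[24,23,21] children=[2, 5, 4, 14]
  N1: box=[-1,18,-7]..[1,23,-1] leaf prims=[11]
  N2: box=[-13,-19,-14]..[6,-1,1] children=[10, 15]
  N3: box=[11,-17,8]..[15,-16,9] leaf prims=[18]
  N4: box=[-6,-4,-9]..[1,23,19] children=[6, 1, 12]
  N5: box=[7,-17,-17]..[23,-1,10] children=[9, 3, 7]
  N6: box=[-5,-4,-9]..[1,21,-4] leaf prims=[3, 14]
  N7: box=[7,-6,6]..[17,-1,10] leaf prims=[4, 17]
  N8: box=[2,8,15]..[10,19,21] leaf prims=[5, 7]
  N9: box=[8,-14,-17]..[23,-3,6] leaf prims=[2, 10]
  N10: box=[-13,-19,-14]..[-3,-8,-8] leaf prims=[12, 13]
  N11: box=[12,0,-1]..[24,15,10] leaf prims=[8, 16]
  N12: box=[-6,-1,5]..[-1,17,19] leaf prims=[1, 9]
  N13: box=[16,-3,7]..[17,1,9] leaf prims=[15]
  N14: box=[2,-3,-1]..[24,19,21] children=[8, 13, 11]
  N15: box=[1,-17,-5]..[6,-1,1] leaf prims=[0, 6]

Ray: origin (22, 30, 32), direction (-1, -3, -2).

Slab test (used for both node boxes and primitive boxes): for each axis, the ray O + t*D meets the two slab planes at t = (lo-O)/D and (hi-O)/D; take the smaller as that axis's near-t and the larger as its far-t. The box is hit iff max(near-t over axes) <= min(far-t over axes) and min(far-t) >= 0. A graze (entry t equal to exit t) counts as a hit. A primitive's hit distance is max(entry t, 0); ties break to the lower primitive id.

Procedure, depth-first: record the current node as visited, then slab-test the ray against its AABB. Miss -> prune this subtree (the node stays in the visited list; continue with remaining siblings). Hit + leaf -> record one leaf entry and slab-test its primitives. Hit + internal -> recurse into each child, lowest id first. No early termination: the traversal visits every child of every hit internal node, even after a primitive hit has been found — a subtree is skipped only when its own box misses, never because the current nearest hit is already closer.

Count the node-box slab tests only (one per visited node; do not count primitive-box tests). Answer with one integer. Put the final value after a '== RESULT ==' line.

Traverse from the root:
N0 x:[-2,35] y:[7/3,49/3] z:[11/2,49/2] -> hit [11/2,49/3], descend [2, 4, 5, 14]
  N2 x:[16,35] y:[31/3,49/3] z:[31/2,23] -> hit [16,49/3], descend [10, 15]
    N10 x:[25,35] y:[38/3,49/3] z:[20,23] -> miss, prune
    N15 x:[16,21] y:[31/3,47/3] z:[31/2,37/2] -> miss, prune
  N4 x:[21,28] y:[7/3,34/3] z:[13/2,41/2] -> miss, prune
  N5 x:[-1,15] y:[31/3,47/3] z:[11,49/2] -> hit [11,15], descend [3, 7, 9]
    N3 x:[7,11] y:[46/3,47/3] z:[23/2,12] -> miss, prune
    N7 x:[5,15] y:[31/3,12] z:[11,13] -> hit [11,12] leaf, test {P4(miss), P17(miss)}
    N9 x:[-1,14] y:[11,44/3] z:[13,49/2] -> hit [13,14] leaf, test {P2(miss), P10(miss)}
  N14 x:[-2,20] y:[11/3,11] z:[11/2,33/2] -> hit [11/2,11], descend [8, 11, 13]
    N8 x:[12,20] y:[11/3,22/3] z:[11/2,17/2] -> miss, prune
    N11 x:[-2,10] y:[5,10] z:[11,33/2] -> miss, prune
    N13 x:[5,6] y:[29/3,11] z:[23/2,25/2] -> miss, prune

Visited [0, 2, 10, 15, 4, 5, 3, 7, 9, 14, 8, 11, 13]. Tests: 13 box, 2 leaf. Nearest: miss.

== RESULT ==
13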